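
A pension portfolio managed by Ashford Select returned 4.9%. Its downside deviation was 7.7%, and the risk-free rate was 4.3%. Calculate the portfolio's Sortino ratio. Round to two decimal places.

Sortino = (Rp − Rf) / σd = (4.9% − 4.3%) / 7.7% = 0.60% / 7.7% = 0.0779

0.08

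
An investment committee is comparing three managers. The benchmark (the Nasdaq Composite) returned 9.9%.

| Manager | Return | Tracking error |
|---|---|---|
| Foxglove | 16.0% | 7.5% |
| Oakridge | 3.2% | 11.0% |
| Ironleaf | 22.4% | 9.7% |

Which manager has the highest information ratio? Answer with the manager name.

Ironleaf

Foxglove: IR = (16.0% − 9.9%) / 7.5% = 0.813
Oakridge: IR = (3.2% − 9.9%) / 11.0% = -0.609
Ironleaf: IR = (22.4% − 9.9%) / 9.7% = 1.289
Highest: Ironleaf (1.289).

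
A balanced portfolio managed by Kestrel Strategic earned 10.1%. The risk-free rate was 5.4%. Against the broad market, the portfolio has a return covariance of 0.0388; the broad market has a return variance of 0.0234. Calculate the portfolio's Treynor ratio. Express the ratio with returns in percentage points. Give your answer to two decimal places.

β = Cov / Var = 0.0388 / 0.0234 = 1.6581
Treynor = (Rp − Rf) / β = (10.1% − 5.4%) / 1.6581 = 4.70 / 1.6581 = 2.8346

2.83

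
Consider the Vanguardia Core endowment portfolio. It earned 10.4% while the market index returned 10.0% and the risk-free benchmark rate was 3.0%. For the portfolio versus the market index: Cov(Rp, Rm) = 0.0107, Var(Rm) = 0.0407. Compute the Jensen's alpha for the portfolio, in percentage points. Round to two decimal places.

β = Cov / Var = 0.0107 / 0.0407 = 0.2629
E[R] = Rf + β(Rm − Rf) = 3.0% + 0.2629 × (10.0% − 3.0%) = 4.8403%
α = Rp − E[R] = 10.4% − 4.8403% = 5.5597

5.56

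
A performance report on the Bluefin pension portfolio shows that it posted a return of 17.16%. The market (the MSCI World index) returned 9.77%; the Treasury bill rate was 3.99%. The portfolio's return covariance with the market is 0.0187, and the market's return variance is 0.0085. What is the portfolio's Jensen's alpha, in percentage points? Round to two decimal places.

β = Cov / Var = 0.0187 / 0.0085 = 2.2000
E[R] = Rf + β(Rm − Rf) = 3.99% + 2.2000 × (9.77% − 3.99%) = 16.7060%
α = Rp − E[R] = 17.16% − 16.7060% = 0.4540

0.45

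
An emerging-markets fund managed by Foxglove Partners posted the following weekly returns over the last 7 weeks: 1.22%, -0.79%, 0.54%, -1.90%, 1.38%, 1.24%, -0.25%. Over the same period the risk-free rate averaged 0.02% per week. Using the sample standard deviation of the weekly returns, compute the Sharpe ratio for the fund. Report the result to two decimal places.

0.15

r̄ = (1.22 − 0.79 + 0.54 − 1.9 + 1.38 + 1.24 − 0.25) / 7 = 1.440 / 7 = 0.2057%
Σ(r − r̄)² = 9.2224; sample σ = √(9.2224/6) = 1.2398%
Sharpe = (r̄ − rf) / σ = (0.2057 − 0.02) / 1.2398 = 0.1857 / 1.2398 = 0.1498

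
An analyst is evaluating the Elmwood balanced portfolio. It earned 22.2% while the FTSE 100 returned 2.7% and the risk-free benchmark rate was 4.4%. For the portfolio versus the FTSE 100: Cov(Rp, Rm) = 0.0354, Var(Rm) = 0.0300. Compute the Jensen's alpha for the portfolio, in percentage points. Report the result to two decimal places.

β = Cov / Var = 0.0354 / 0.0300 = 1.1800
E[R] = Rf + β(Rm − Rf) = 4.4% + 1.1800 × (2.7% − 4.4%) = 2.3940%
α = Rp − E[R] = 22.2% − 2.3940% = 19.8060

19.81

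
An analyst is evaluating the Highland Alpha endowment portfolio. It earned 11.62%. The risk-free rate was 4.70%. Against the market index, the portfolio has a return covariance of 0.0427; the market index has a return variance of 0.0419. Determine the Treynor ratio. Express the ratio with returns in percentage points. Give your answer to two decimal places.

6.79

β = Cov / Var = 0.0427 / 0.0419 = 1.0191
Treynor = (Rp − Rf) / β = (11.62% − 4.70%) / 1.0191 = 6.92 / 1.0191 = 6.7903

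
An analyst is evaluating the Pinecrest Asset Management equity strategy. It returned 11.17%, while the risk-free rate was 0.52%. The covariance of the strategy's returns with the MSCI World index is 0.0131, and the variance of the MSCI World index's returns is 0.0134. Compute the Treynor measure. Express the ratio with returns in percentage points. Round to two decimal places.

β = Cov / Var = 0.0131 / 0.0134 = 0.9776
Treynor = (Rp − Rf) / β = (11.17% − 0.52%) / 0.9776 = 10.65 / 0.9776 = 10.8940

10.89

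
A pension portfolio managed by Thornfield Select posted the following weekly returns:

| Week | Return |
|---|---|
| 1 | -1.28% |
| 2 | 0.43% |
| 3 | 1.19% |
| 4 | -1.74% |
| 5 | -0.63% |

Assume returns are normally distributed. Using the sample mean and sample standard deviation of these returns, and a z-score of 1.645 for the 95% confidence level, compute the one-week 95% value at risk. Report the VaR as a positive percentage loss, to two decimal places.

2.39

r̄ = (-1.28 + 0.43 + 1.19 − 1.74 − 0.63) / 5 = -0.4060%
Sample σ = √[Σ(r − r̄)² / 4] = √[5.8397 / 4] = √1.4599 = 1.2083%
VaR = −(r̄ − z·σ) = −(-0.4060 − 1.645 × 1.2083) = −(-2.3937) = 2.3937%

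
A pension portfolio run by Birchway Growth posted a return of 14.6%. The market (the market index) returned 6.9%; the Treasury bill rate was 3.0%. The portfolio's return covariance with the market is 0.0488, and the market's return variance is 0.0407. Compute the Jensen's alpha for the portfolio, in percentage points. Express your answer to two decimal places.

β = Cov / Var = 0.0488 / 0.0407 = 1.1990
E[R] = Rf + β(Rm − Rf) = 3.0% + 1.1990 × (6.9% − 3.0%) = 7.6761%
α = Rp − E[R] = 14.6% − 7.6761% = 6.9239

6.92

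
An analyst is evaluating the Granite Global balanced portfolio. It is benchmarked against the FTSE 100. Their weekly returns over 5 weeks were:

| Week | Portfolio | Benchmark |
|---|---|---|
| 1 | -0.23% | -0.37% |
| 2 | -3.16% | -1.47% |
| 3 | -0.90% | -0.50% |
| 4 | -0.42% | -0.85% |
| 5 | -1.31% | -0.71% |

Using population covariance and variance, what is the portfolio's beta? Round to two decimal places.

2.42

r̄p = -1.2040%,  r̄m = -0.7800%
Cov = Σ(rp − r̄p)(rm − r̄m) / 5 = 0.3544
Var(rm) = Σ(rm − r̄m)² / 5 = 0.1465
β = Cov / Var = 0.3544 / 0.1465 = 2.4191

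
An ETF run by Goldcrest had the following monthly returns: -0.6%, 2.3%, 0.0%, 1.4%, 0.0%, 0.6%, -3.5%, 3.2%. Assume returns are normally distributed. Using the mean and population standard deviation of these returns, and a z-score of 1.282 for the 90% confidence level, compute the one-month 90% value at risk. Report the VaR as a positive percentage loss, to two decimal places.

2.02

r̄ = (-0.6 + 2.3 + 0 + 1.4 + 0 + 0.6 − 3.5 + 3.2) / 8 = 0.4250%
Population std dev = √[29.0150 / 8] = 1.9044%
VaR = −(r̄ − z·σ) = −(0.4250 − 1.282 × 1.9044) = −(-2.0164) = 2.0164%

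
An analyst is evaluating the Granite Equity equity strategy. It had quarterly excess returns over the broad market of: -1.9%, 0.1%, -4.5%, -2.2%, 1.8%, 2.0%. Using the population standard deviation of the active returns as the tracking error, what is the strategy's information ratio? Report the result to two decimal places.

-0.34

r̄ = (-1.9 + 0.1 − 4.5 − 2.2 + 1.8 + 2) / 6 = -0.7833%
Σ(r − r̄)² = (-1.9 − (-0.7833))² + (0.1 − (-0.7833))² + … = 32.2683
population σ = √(32.2683 / 6) = √5.3781 = 2.3191%
IR = r̄ / tracking error = -0.7833 / 2.3191 = -0.3378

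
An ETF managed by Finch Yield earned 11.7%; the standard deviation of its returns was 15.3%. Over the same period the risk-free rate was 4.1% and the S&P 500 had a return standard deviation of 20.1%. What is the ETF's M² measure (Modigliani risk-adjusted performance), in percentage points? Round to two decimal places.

14.08

Sharpe = (Rp − Rf) / σp = (11.7% − 4.1%) / 15.3% = 0.4967
M² = Rf + Sharpe × σm = 4.1% + 0.4967 × 20.1% = 14.0837%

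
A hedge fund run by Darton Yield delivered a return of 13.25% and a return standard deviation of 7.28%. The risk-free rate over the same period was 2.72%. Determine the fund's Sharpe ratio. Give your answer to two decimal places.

1.45

Sharpe = (Rp − Rf) / σp = (13.25% − 2.72%) / 7.28% = 10.53% / 7.28% = 1.4464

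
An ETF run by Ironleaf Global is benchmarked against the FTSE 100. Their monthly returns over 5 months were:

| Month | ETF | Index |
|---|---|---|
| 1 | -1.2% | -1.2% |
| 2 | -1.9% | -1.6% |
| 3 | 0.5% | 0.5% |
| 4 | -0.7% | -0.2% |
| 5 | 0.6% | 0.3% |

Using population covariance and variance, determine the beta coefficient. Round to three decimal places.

r̄p = -0.5400%,  r̄m = -0.4400%
Cov = Σ(rp − r̄p)(rm − r̄m) / 5 = 0.7724
Var(rm) = Σ(rm − r̄m)² / 5 = 0.6824
β = Cov / Var = 0.7724 / 0.6824 = 1.1319

1.132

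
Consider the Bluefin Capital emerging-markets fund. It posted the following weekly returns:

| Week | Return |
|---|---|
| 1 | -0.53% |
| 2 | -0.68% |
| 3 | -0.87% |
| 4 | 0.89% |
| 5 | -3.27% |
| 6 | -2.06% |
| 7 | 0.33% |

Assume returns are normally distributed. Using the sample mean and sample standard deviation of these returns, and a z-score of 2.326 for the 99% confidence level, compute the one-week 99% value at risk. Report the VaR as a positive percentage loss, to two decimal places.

4.16

Mean return μ = -6.190 / 7 = -0.8843%
Sample std dev = √[11.8640 / 6] = 1.4062%
VaR = −(μ − z·σ) = −(-0.8843 − 2.326 × 1.4062) = −(-4.1551) = 4.1551%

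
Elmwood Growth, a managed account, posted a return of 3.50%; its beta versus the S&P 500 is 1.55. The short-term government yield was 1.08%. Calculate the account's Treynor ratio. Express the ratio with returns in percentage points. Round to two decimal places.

Treynor = (Rp − Rf) / β = (3.50% − 1.08%) / 1.55 = 2.42 / 1.55 = 1.5613

1.56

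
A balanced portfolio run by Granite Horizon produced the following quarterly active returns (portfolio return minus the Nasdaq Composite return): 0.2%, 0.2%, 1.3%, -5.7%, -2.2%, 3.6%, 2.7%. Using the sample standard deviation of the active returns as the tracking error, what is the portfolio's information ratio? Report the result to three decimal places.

0.005

Mean return μ = 0.10 / 7 = 0.0143%
Sample std dev = √[59.3486 / 6] = 3.1451%
IR = μ / tracking error = 0.0143 / 3.1451 = 0.0045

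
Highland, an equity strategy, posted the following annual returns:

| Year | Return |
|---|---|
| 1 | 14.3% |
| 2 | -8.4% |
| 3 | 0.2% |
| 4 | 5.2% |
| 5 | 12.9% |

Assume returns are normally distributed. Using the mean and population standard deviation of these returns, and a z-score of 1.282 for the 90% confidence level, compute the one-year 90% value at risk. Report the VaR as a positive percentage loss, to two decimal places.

Mean return r̄ = 24.20 / 5 = 4.8400%
Σ(r − r̄)² = (14.3 − 4.8400)² + (-8.4 − 4.8400)² + (0.2 − 4.8400)² + … = 351.4120
σ = √[351.4120 / 5] = 8.3835%
VaR = −(r̄ − z·σ) = −(4.8400 − 1.282 × 8.3835) = −(-5.9076) = 5.9076%

5.91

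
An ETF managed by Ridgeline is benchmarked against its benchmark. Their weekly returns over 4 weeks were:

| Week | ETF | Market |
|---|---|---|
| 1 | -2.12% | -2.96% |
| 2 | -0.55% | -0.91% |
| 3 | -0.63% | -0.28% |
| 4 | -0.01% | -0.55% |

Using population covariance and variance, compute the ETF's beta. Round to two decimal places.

r̄p = -0.8275%,  r̄m = -1.1750%
Cov = Σ(rp − r̄p)(rm − r̄m) / 4 = 0.7671
Var(rm) = Σ(rm − r̄m)² / 4 = 1.1120
β = Cov / Var = 0.7671 / 1.1120 = 0.6898

0.69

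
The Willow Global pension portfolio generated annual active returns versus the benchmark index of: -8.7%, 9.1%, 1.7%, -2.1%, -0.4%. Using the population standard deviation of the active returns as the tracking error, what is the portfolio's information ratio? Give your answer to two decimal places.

r̄ = (-8.7 + 9.1 + 1.7 − 2.1 − 0.4) / 5 = -0.40 / 5 = -0.0800%
Population std dev = √[165.9280 / 5] = 5.7607%
IR = r̄ / tracking error = -0.0800 / 5.7607 = -0.0139

-0.01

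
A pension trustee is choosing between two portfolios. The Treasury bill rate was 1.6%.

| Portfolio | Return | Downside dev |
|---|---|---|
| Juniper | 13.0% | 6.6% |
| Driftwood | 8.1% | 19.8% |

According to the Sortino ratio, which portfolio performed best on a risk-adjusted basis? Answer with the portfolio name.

Juniper: Sortino ratio = (13.0% − 1.6%) / 6.6% = 1.727
Driftwood: Sortino ratio = (8.1% − 1.6%) / 19.8% = 0.328
Highest: Juniper (1.727).

Juniper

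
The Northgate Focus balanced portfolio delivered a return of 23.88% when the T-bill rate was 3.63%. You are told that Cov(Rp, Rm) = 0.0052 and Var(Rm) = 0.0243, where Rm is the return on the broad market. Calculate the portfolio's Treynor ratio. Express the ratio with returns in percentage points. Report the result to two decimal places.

94.63

β = Cov / Var = 0.0052 / 0.0243 = 0.2140
Treynor = (Rp − Rf) / β = (23.88% − 3.63%) / 0.2140 = 20.25 / 0.2140 = 94.6262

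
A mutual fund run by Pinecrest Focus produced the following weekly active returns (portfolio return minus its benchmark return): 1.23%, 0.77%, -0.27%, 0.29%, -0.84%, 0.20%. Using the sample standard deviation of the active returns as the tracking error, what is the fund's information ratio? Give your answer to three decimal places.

r̄ = (1.23 + 0.77 − 0.27 + 0.29 − 0.84 + 0.2) / 6 = 1.380 / 6 = 0.2300%
Σ(r − r̄)² = (1.23 − 0.2300)² + (0.77 − 0.2300)² + … = 2.6910
σ = √[2.6910 / 5] = 0.7336%
IR = r̄ / tracking error = 0.2300 / 0.7336 = 0.3135

0.314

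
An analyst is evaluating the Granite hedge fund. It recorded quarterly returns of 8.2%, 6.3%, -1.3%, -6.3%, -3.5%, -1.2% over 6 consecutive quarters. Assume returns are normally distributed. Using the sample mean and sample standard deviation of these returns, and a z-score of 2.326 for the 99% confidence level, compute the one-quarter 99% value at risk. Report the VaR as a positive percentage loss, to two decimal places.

r̄ = (8.2 + 6.3 − 1.3 − 6.3 − 3.5 − 1.2) / 6 = 2.20 / 6 = 0.3667%
Sample std dev = √[161.1933 / 5] = 5.6779%
VaR = −(r̄ − z·σ) = −(0.3667 − 2.326 × 5.6779) = −(-12.8401) = 12.8401%

12.84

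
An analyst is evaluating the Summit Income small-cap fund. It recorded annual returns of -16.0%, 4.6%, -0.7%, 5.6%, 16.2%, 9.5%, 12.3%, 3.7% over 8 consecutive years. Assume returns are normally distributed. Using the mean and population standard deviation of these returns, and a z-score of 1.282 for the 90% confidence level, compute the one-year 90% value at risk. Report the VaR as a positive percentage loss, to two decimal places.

r̄ = (-16 + 4.6 − 0.7 + 5.6 + 16.2 + 9.5 + 12.3 + 3.7) / 8 = 4.4000%
Population σ = √[Σ(r − r̄)² / 8] = √[671.8000 / 8] = √83.9750 = 9.1638%
VaR = −(r̄ − z·σ) = −(4.4000 − 1.282 × 9.1638) = −(-7.3480) = 7.3480%

7.35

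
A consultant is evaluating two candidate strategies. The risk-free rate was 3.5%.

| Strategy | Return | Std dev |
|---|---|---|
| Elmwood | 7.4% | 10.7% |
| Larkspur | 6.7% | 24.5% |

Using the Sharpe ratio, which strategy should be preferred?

Elmwood

Elmwood: Sharpe ratio = (7.4% − 3.5%) / 10.7% = 0.364
Larkspur: Sharpe ratio = (6.7% − 3.5%) / 24.5% = 0.131
Highest: Elmwood (0.364).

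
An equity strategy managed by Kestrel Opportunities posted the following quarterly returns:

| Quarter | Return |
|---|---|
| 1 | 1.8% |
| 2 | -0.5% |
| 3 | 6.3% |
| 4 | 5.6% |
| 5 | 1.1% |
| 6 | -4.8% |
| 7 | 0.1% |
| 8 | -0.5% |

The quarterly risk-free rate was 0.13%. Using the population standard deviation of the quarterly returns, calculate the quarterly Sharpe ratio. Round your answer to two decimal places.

μ = (1.8 − 0.5 + 6.3 + 5.6 + 1.1 − 4.8 + 0.1 − 0.5) / 8 = 9.10 / 8 = 1.1375%
Population std dev = √[88.6988 / 8] = 3.3298%
Sharpe = (μ − rf) / σ = (1.1375 − 0.13) / 3.3298 = 1.0075 / 3.3298 = 0.3026

0.30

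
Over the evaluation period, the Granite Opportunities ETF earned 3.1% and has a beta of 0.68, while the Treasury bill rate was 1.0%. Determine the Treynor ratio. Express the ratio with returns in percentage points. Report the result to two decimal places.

3.09

Treynor = (Rp − Rf) / β = (3.1% − 1.0%) / 0.68 = 2.10 / 0.68 = 3.0882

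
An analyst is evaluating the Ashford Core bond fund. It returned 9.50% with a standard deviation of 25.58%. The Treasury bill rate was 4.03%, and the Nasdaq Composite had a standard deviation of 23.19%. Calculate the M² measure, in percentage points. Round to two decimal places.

Sharpe = (Rp − Rf) / σp = (9.50% − 4.03%) / 25.58% = 0.2138
M² = Rf + Sharpe × σm = 4.03% + 0.2138 × 23.19% = 8.9880%

8.99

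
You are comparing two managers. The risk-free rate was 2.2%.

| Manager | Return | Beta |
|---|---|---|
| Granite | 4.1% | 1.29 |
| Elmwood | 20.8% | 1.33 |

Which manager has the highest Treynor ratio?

Granite: Treynor = (4.1% − 2.2%) / 1.29 = 1.473
Elmwood: Treynor = (20.8% − 2.2%) / 1.33 = 13.985
Highest: Elmwood (13.985).

Elmwood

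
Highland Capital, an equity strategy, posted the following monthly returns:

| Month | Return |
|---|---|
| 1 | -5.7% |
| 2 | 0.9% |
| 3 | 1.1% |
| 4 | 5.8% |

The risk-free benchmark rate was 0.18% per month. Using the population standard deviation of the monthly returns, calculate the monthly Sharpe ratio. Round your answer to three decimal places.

r̄ = (-5.7 + 0.9 + 1.1 + 5.8) / 4 = 2.10 / 4 = 0.5250%
Σ(r − r̄)² = (-5.7 − 0.5250)² + (0.9 − 0.5250)² + (1.1 − 0.5250)² + … = 67.0475
σ = √[67.0475 / 4] = 4.0941%
Sharpe = (r̄ − rf) / σ = (0.5250 − 0.18) / 4.0941 = 0.3450 / 4.0941 = 0.0843

0.084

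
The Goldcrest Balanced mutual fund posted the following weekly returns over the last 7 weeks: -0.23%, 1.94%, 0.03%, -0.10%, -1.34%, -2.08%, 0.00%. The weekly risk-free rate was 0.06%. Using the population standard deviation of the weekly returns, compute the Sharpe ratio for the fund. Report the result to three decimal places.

-0.270

r̄ = (-0.23 + 1.94 + 0.03 − 0.1 − 1.34 − 2.08 + 0) / 7 = -0.2543%
Σ(r − r̄)² = (-0.23 − (-0.2543))² + (1.94 − (-0.2543))² + … = 9.4968
population σ = √(9.4968 / 7) = √1.3567 = 1.1648%
Sharpe = (r̄ − rf) / σ = (-0.2543 − 0.06) / 1.1648 = -0.3143 / 1.1648 = -0.2698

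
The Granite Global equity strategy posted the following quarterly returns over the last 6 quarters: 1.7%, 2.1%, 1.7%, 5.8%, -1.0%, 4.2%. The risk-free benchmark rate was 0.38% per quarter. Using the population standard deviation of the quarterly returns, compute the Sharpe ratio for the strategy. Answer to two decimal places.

0.95

Mean return r̄ = 14.50 / 6 = 2.4167%
Population std dev = √[27.4283 / 6] = 2.1381%
Sharpe = (r̄ − rf) / σ = (2.4167 − 0.38) / 2.1381 = 2.0367 / 2.1381 = 0.9526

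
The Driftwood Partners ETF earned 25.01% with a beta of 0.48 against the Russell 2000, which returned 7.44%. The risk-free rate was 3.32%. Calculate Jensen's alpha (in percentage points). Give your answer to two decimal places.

19.71

CAPM expected return = Rf + β(Rm − Rf) = 3.32% + 0.48 × (7.44% − 3.32%) = 3.32 + 0.48 × 4.12 = 5.2976%
Jensen's α = Rp − E[R] = 25.01% − 5.2976% = 19.7124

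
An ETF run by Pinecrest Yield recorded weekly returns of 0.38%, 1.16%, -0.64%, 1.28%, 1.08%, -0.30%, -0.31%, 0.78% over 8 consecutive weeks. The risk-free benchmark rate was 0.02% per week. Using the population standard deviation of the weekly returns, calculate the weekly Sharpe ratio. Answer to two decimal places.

0.58

Mean return r̄ = 3.430 / 8 = 0.4288%
Population std dev = √[4.0283 / 8] = 0.7096%
Sharpe = (r̄ − rf) / σ = (0.4288 − 0.02) / 0.7096 = 0.4088 / 0.7096 = 0.5761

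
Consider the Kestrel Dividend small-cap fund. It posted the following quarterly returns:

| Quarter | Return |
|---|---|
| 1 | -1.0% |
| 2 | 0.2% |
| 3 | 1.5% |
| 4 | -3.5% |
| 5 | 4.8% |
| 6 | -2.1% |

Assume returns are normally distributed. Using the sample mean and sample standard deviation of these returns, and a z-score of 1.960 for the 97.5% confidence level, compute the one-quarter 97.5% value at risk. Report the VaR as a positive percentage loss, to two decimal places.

5.76

Mean return r̄ = -0.10 / 6 = -0.0167%
Sample σ = √[Σ(r − r̄)² / 5] = √[42.9883 / 5] = √8.5977 = 2.9322%
VaR = −(r̄ − z·σ) = −(-0.0167 − 1.960 × 2.9322) = −(-5.7638) = 5.7638%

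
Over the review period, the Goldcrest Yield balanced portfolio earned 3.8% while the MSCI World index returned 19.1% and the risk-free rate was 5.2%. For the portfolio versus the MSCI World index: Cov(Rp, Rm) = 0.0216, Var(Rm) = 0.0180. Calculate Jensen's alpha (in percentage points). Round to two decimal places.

β = Cov / Var = 0.0216 / 0.0180 = 1.2000
E[R] = Rf + β(Rm − Rf) = 5.2% + 1.2000 × (19.1% − 5.2%) = 21.8800%
α = Rp − E[R] = 3.8% − 21.8800% = -18.0800

-18.08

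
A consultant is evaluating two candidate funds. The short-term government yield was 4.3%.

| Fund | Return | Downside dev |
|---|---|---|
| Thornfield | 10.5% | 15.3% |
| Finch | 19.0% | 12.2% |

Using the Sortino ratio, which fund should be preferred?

Finch

Thornfield: Sortino ratio = (10.5% − 4.3%) / 15.3% = 0.405
Finch: Sortino ratio = (19.0% − 4.3%) / 12.2% = 1.205
Highest: Finch (1.205).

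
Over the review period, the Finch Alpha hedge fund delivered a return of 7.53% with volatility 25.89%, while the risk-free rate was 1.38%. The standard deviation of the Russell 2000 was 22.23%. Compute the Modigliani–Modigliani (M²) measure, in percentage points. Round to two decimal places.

Sharpe = (Rp − Rf) / σp = (7.53% − 1.38%) / 25.89% = 0.2375
M² = Rf + Sharpe × σm = 1.38% + 0.2375 × 22.23% = 6.6596%

6.66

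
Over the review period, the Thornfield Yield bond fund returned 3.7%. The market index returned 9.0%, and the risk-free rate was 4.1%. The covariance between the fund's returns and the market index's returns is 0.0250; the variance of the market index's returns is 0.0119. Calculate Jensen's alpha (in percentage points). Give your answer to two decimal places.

-10.69

β = Cov / Var = 0.0250 / 0.0119 = 2.1008
E[R] = Rf + β(Rm − Rf) = 4.1% + 2.1008 × (9.0% − 4.1%) = 14.3939%
α = Rp − E[R] = 3.7% − 14.3939% = -10.6939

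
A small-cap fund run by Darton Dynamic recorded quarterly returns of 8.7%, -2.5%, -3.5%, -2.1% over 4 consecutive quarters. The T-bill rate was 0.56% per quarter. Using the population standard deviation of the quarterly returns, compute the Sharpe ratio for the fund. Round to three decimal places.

μ = (8.7 − 2.5 − 3.5 − 2.1) / 4 = 0.1500%
Population std dev = √[98.5100 / 4] = 4.9626%
Sharpe = (μ − rf) / σ = (0.1500 − 0.56) / 4.9626 = -0.4100 / 4.9626 = -0.0826

-0.083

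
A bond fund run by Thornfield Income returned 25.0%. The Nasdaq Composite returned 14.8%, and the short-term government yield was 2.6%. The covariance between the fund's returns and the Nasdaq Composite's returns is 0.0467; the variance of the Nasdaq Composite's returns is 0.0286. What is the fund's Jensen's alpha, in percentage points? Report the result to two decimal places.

2.48

β = Cov / Var = 0.0467 / 0.0286 = 1.6329
E[R] = Rf + β(Rm − Rf) = 2.6% + 1.6329 × (14.8% − 2.6%) = 22.5214%
α = Rp − E[R] = 25.0% − 22.5214% = 2.4786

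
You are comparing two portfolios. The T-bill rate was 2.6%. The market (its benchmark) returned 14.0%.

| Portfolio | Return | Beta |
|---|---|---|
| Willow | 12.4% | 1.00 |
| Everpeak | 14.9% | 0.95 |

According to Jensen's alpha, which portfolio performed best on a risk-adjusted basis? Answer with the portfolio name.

Everpeak

Willow: α = 12.4% − [2.6% + 1.00 × (14.0% − 2.6%)] = -1.600
Everpeak: α = 14.9% − [2.6% + 0.95 × (14.0% − 2.6%)] = 1.470
Highest: Everpeak (1.470).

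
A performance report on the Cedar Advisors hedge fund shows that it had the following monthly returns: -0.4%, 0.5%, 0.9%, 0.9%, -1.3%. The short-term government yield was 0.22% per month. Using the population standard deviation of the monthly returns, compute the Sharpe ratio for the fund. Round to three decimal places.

μ = (-0.4 + 0.5 + 0.9 + 0.9 − 1.3) / 5 = 0.1200%
Σ(r − μ)² = (-0.4 − 0.1200)² + (0.5 − 0.1200)² + … = 3.6480
population σ = √(3.6480 / 5) = √0.7296 = 0.8542%
Sharpe = (μ − rf) / σ = (0.1200 − 0.22) / 0.8542 = -0.1000 / 0.8542 = -0.1171

-0.117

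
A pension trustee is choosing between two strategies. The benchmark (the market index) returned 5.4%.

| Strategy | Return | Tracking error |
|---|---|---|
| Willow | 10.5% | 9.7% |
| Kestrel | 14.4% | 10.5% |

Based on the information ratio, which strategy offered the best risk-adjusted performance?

Kestrel

Willow: IR = (10.5% − 5.4%) / 9.7% = 0.526
Kestrel: IR = (14.4% − 5.4%) / 10.5% = 0.857
Highest: Kestrel (0.857).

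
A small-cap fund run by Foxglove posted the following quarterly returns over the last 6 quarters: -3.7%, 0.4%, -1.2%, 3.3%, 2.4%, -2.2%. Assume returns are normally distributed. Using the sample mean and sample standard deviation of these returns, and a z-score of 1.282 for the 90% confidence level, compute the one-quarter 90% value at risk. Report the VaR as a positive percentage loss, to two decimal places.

r̄ = (-3.7 + 0.4 − 1.2 + 3.3 + 2.4 − 2.2) / 6 = -0.1667%
Σ(r − r̄)² = 36.6133; sample σ = √(36.6133/5) = 2.7060%
VaR = −(r̄ − z·σ) = −(-0.1667 − 1.282 × 2.7060) = −(-3.6358) = 3.6358%

3.64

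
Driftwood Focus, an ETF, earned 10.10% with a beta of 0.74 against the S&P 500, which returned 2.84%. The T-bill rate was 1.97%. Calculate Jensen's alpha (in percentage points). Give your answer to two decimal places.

CAPM expected return = Rf + β(Rm − Rf) = 1.97% + 0.74 × (2.84% − 1.97%) = 1.97 + 0.74 × 0.87 = 2.6138%
Jensen's α = Rp − E[R] = 10.10% − 2.6138% = 7.4862

7.49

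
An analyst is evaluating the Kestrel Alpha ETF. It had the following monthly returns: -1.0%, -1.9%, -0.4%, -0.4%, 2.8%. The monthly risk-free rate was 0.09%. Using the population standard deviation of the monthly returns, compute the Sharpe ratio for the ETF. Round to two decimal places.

Mean return r̄ = -0.90 / 5 = -0.1800%
Σ(r − r̄)² = 12.6080; population σ = √(12.6080/5) = 1.5880%
Sharpe = (r̄ − rf) / σ = (-0.1800 − 0.09) / 1.5880 = -0.2700 / 1.5880 = -0.1700

-0.17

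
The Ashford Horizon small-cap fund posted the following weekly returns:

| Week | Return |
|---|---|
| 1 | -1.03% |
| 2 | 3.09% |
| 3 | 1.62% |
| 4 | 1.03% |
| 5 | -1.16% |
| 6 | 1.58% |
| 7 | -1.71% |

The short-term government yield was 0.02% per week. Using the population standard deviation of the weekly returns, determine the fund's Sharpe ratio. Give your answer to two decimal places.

r̄ = (-1.03 + 3.09 + 1.62 + 1.03 − 1.16 + 1.58 − 1.71) / 7 = 3.420 / 7 = 0.4886%
Σ(r − r̄)² = (-1.03 − 0.4886)² + (3.09 − 0.4886)² + (1.62 − 0.4886)² + … = 19.3895
σ = √[19.3895 / 7] = 1.6643%
Sharpe = (r̄ − rf) / σ = (0.4886 − 0.02) / 1.6643 = 0.4686 / 1.6643 = 0.2816

0.28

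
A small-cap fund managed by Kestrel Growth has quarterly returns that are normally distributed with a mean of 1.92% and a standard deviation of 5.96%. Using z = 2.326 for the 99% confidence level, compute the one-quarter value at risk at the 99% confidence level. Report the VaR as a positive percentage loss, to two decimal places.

11.94

VaR (as % loss) = −(μ − z·σ) = −(1.92% − 2.326 × 5.96%) = −(-11.94296%) = 11.94296%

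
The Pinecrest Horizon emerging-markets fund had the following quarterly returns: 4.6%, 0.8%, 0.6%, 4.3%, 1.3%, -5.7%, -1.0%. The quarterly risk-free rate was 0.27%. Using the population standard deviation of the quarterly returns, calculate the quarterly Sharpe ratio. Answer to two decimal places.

0.13

r̄ = (4.6 + 0.8 + 0.6 + 4.3 + 1.3 − 5.7 − 1) / 7 = 4.90 / 7 = 0.7000%
Population σ = √[Σ(r − r̄)² / 7] = √[72.4000 / 7] = √10.3429 = 3.2160%
Sharpe = (r̄ − rf) / σ = (0.7000 − 0.27) / 3.2160 = 0.4300 / 3.2160 = 0.1337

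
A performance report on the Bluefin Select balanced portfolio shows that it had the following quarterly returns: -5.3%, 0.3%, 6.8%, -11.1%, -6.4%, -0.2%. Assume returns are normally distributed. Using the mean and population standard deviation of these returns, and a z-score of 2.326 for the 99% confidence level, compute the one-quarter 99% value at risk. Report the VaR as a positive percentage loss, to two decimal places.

r̄ = (-5.3 + 0.3 + 6.8 − 11.1 − 6.4 − 0.2) / 6 = -2.6500%
Population std dev = √[196.4950 / 6] = 5.7227%
VaR = −(r̄ − z·σ) = −(-2.6500 − 2.326 × 5.7227) = −(-15.9610) = 15.9610%

15.96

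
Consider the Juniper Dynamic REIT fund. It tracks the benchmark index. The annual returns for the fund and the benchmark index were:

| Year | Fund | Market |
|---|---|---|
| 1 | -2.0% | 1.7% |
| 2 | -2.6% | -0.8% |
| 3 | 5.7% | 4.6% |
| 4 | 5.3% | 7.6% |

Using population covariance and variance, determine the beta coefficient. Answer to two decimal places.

1.12

r̄p = 1.6000%,  r̄m = 3.2750%
Cov = Σ(rp − r̄p)(rm − r̄m) / 4 = 11.0550
Var(rm) = Σ(rm − r̄m)² / 4 = 9.8869
β = Cov / Var = 11.0550 / 9.8869 = 1.1181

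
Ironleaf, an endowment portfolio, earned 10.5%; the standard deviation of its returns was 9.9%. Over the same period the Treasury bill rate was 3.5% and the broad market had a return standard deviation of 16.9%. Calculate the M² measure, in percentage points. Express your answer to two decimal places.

15.45

Sharpe = (Rp − Rf) / σp = (10.5% − 3.5%) / 9.9% = 0.7071
M² = Rf + Sharpe × σm = 3.5% + 0.7071 × 16.9% = 15.4500%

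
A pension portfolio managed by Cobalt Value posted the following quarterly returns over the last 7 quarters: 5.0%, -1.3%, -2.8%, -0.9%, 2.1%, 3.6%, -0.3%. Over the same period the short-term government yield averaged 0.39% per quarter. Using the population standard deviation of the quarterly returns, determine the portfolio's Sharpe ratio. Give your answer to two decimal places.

0.14

r̄ = (5 − 1.3 − 2.8 − 0.9 + 2.1 + 3.6 − 0.3) / 7 = 0.7714%
Population σ = √[Σ(r − r̄)² / 7] = √[48.6343 / 7] = √6.9478 = 2.6359%
Sharpe = (r̄ − rf) / σ = (0.7714 − 0.39) / 2.6359 = 0.3814 / 2.6359 = 0.1447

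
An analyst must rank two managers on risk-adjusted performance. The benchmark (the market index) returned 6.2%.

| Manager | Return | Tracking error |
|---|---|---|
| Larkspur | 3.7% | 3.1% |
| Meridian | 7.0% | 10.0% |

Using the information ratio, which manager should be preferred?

Meridian

Larkspur: IR = (3.7% − 6.2%) / 3.1% = -0.806
Meridian: IR = (7.0% − 6.2%) / 10.0% = 0.080
Highest: Meridian (0.080).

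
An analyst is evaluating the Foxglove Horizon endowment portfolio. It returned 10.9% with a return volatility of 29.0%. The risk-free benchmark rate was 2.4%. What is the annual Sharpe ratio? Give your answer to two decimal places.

0.29

Sharpe = (Rp − Rf) / σp = (10.9% − 2.4%) / 29.0% = 8.50% / 29.0% = 0.2931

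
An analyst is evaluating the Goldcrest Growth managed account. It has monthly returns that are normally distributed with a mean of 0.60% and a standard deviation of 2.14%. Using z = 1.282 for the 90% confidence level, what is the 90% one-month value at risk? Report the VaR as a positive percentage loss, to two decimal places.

2.14

VaR (as % loss) = −(μ − z·σ) = −(0.60% − 1.282 × 2.14%) = −(-2.14348%) = 2.14348%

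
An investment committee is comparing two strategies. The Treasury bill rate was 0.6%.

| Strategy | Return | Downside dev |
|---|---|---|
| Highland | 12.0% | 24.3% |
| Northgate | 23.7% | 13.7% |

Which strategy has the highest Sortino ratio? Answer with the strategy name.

Northgate

Highland: Sortino ratio = (12.0% − 0.6%) / 24.3% = 0.469
Northgate: Sortino ratio = (23.7% − 0.6%) / 13.7% = 1.686
Highest: Northgate (1.686).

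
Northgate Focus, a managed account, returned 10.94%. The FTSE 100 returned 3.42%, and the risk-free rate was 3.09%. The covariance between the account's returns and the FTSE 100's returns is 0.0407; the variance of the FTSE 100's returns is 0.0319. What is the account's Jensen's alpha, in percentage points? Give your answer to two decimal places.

β = Cov / Var = 0.0407 / 0.0319 = 1.2759
E[R] = Rf + β(Rm − Rf) = 3.09% + 1.2759 × (3.42% − 3.09%) = 3.5110%
α = Rp − E[R] = 10.94% − 3.5110% = 7.4290

7.43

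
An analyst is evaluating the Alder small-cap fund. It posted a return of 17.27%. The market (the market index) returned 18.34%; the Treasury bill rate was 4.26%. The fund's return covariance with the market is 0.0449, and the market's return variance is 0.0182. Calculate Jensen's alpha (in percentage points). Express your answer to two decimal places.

-21.73

β = Cov / Var = 0.0449 / 0.0182 = 2.4670
E[R] = Rf + β(Rm − Rf) = 4.26% + 2.4670 × (18.34% − 4.26%) = 38.9954%
α = Rp − E[R] = 17.27% − 38.9954% = -21.7254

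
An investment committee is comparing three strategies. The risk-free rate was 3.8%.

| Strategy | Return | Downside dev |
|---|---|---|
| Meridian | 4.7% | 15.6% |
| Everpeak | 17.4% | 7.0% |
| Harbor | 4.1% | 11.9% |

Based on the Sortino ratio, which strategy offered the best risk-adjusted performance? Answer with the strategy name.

Everpeak

Meridian: Sortino ratio = (4.7% − 3.8%) / 15.6% = 0.058
Everpeak: Sortino ratio = (17.4% − 3.8%) / 7.0% = 1.943
Harbor: Sortino ratio = (4.1% − 3.8%) / 11.9% = 0.025
Highest: Everpeak (1.943).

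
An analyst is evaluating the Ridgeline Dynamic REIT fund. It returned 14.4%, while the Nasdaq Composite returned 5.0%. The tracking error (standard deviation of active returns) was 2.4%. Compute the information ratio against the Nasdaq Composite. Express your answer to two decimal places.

3.92

IR = (Rp − Rb) / TE = (14.4% − 5.0%) / 2.4% = 9.40% / 2.4% = 3.9167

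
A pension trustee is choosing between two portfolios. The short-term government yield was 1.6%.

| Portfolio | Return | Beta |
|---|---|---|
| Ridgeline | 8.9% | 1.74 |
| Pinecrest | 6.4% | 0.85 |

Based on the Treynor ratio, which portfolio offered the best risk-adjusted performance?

Ridgeline: Treynor = (8.9% − 1.6%) / 1.74 = 4.195
Pinecrest: Treynor = (6.4% − 1.6%) / 0.85 = 5.647
Highest: Pinecrest (5.647).

Pinecrest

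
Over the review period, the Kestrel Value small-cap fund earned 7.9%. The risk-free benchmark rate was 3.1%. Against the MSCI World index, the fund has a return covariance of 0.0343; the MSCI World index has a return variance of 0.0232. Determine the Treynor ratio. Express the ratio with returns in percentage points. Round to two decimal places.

β = Cov / Var = 0.0343 / 0.0232 = 1.4784
Treynor = (Rp − Rf) / β = (7.9% − 3.1%) / 1.4784 = 4.80 / 1.4784 = 3.2468

3.25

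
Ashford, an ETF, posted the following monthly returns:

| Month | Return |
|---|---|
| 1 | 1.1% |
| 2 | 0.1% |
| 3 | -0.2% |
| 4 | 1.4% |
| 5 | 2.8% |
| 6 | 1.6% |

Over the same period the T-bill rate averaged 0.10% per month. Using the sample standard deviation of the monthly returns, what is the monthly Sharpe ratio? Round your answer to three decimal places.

0.950

Mean return r̄ = 6.80 / 6 = 1.1333%
Sample σ = √[Σ(r − r̄)² / 5] = √[5.9133 / 5] = √1.1827 = 1.0875%
Sharpe = (r̄ − rf) / σ = (1.1333 − 0.1) / 1.0875 = 1.0333 / 1.0875 = 0.9502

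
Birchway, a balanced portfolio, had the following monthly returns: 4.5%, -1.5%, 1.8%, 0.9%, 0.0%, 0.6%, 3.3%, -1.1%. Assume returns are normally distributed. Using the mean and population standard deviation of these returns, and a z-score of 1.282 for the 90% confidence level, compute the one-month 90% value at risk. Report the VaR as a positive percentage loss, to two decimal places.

r̄ = (4.5 − 1.5 + 1.8 + 0.9 + 0 + 0.6 + 3.3 − 1.1) / 8 = 1.0625%
Σ(r − r̄)² = 29.9788; population σ = √(29.9788/8) = 1.9358%
VaR = −(r̄ − z·σ) = −(1.0625 − 1.282 × 1.9358) = −(-1.4192) = 1.4192%

1.42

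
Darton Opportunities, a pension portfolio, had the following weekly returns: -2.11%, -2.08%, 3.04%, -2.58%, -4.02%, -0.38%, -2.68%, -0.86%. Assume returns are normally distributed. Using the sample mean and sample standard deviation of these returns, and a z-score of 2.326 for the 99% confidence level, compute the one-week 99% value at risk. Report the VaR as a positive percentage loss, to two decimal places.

6.42

Mean return μ = -11.670 / 8 = -1.4588%
Σ(r − μ)² = (-2.11 − (-1.4588))² + (-2.08 − (-1.4588))² + (3.04 − (-1.4588))² + … = 31.8797
sample σ = √(31.8797 / 7) = √4.5542 = 2.1341%
VaR = −(μ − z·σ) = −(-1.4588 − 2.326 × 2.1341) = −(-6.4227) = 6.4227%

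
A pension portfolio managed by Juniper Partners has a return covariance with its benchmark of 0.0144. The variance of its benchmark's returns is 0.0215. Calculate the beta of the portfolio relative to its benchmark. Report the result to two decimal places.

0.67

β = Cov(Rp, Rm) / Var(Rm) = 0.0144 / 0.0215 = 0.6698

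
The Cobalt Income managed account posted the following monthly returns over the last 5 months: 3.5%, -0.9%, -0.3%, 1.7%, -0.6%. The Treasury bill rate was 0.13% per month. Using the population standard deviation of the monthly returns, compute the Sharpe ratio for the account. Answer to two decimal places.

Mean return r̄ = 3.40 / 5 = 0.6800%
Σ(r − r̄)² = (3.5 − 0.6800)² + (-0.9 − 0.6800)² + … = 14.0880
σ = √[14.0880 / 5] = 1.6786%
Sharpe = (r̄ − rf) / σ = (0.6800 − 0.13) / 1.6786 = 0.5500 / 1.6786 = 0.3277

0.33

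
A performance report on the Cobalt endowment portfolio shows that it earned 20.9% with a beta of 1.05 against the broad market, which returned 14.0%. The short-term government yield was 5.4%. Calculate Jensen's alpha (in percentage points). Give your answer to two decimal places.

6.47

CAPM expected return = Rf + β(Rm − Rf) = 5.4% + 1.05 × (14.0% − 5.4%) = 5.4 + 1.05 × 8.60 = 14.4300%
Jensen's α = Rp − E[R] = 20.9% − 14.4300% = 6.4700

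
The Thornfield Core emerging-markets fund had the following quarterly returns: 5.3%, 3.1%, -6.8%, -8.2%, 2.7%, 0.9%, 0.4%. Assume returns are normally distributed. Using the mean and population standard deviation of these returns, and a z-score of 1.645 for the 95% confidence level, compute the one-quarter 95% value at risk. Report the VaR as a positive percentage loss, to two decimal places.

r̄ = (5.3 + 3.1 − 6.8 − 8.2 + 2.7 + 0.9 + 0.4) / 7 = -2.60 / 7 = -0.3714%
Σ(r − r̄)² = (5.3 − (-0.3714))² + (3.1 − (-0.3714))² + (-6.8 − (-0.3714))² + … = 158.4743
population σ = √(158.4743 / 7) = √22.6392 = 4.7581%
VaR = −(r̄ − z·σ) = −(-0.3714 − 1.645 × 4.7581) = −(-8.1985) = 8.1985%

8.20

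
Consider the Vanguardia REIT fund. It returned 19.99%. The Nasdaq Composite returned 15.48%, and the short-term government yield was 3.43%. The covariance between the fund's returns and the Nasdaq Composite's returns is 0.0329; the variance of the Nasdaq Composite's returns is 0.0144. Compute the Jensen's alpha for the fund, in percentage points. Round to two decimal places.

-10.97

β = Cov / Var = 0.0329 / 0.0144 = 2.2847
E[R] = Rf + β(Rm − Rf) = 3.43% + 2.2847 × (15.48% − 3.43%) = 30.9606%
α = Rp − E[R] = 19.99% − 30.9606% = -10.9706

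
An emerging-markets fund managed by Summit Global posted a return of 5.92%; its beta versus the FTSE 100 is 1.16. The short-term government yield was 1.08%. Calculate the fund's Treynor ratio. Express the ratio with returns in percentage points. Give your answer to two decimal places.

4.17

Treynor = (Rp − Rf) / β = (5.92% − 1.08%) / 1.16 = 4.84 / 1.16 = 4.1724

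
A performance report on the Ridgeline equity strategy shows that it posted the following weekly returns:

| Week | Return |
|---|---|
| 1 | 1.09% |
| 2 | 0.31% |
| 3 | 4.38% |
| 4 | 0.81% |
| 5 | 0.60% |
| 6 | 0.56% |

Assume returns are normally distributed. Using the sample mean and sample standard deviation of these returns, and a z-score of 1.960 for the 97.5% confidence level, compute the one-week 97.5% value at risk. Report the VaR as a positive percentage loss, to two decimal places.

Mean return μ = 7.750 / 6 = 1.2917%
Σ(r − μ)² = (1.09 − 1.2917)² + (0.31 − 1.2917)² + … = 11.7879
σ = √[11.7879 / 5] = 1.5354%
VaR = −(μ − z·σ) = −(1.2917 − 1.960 × 1.5354) = −(-1.7177) = 1.7177%

1.72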